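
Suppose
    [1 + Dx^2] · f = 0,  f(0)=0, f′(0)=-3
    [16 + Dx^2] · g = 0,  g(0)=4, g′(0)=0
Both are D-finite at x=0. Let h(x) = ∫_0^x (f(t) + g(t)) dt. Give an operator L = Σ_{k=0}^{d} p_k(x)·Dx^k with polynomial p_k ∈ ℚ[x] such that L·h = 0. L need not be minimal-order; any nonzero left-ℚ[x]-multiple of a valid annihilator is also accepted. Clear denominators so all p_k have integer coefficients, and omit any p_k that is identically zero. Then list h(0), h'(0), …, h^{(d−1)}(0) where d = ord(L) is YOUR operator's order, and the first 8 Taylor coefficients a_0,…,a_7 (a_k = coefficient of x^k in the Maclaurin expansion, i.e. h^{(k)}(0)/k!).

L = 16·Dx + 17·Dx^3 + Dx^5  (order 5).
h: a_k = 0, 4, -3/2, -32/3, 1/8, 128/15, -1/240, -1024/315, …
ICs: h(0) = 0, h′(0) = 4, h′′(0) = -3, h′′′(0) = -64, h′′′′(0) = 3.

f: a_k = 0, -3, 0, 1/2, 0, -1/40, 0, 1/1680, …
g: a_k = 4, 0, -32, 0, 128/3, 0, -1024/45, 0, …
L₀ := lclm(L_f,L_g); ord L₀ ≤ 2+2.
∫: right-multiply L₀ by Dx.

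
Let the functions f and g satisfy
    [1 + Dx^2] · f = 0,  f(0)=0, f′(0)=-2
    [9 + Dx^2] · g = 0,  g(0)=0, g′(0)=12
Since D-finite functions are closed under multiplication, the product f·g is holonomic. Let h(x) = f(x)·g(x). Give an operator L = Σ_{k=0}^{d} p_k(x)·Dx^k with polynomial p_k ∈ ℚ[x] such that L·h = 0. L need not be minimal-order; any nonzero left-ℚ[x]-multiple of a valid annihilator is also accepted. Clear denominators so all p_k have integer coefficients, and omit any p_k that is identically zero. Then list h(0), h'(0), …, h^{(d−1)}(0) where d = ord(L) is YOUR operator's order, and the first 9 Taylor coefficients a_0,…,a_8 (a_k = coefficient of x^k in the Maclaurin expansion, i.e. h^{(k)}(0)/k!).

L = 64 + 20·Dx^2 + Dx^4  (order 4).
h: a_k = 0, 0, -24, 0, 40, 0, -112/5, 0, 136/21, …
ICs: h(0) = 0, h′(0) = 0, h′′(0) = -48, h′′′(0) = 0.

f: a_k = 0, -2, 0, 1/3, 0, -1/60, 0, 1/2520, 0, …
g: a_k = 0, 12, 0, -18, 0, 81/10, 0, -243/140, 0, …
Sym-product of L_f,L_g gives L₀ (≤ ord 4).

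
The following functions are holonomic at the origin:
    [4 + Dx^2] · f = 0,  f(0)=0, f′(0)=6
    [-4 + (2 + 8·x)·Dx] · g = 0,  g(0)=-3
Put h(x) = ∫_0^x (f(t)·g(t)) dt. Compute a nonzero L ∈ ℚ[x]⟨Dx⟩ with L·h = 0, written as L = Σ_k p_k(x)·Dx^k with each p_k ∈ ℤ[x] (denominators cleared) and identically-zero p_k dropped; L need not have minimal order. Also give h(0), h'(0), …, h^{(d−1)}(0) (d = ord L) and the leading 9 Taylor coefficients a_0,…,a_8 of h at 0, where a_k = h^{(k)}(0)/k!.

f: a_k = 0, 6, 0, -4, 0, 4/5, 0, -8/105, 0, …
g: a_k = -3, -6, 6, -12, 30, -84, 252, -792, 2574, …
Product ⇒ symmetric product L₀, ord ≤ 2.
h=∫₀ˣh₀: take L = L₀·Dx.
L = (16 + 32·x + 64·x^2)·Dx + (-4 - 16·x)·Dx^2 + (1 + 8·x + 16·x^2)·Dx^3  (order 3).
h: a_k = 0, 0, -9, -12, 12, -48/5, 128/5, -2304/35, 6112/35, …
ICs: h(0) = 0, h′(0) = 0, h′′(0) = -18.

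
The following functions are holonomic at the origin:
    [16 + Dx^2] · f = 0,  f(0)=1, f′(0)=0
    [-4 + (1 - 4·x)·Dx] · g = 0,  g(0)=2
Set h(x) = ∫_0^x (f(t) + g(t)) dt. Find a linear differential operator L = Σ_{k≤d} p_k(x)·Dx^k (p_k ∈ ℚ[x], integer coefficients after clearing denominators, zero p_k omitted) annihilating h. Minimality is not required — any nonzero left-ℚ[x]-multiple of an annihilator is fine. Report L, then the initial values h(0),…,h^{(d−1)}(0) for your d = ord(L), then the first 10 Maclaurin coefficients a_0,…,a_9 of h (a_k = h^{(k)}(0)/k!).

f: a_k = 1, 0, -8, 0, 32/3, 0, -256/45, 0, 512/315, 0, …
g: a_k = 2, 8, 32, 128, 512, 2048, 8192, 32768, 131072, 524288, …
Weyl lclm of L_f,L_g ⇒ L₀ (ord ≤ 3).
h=∫₀ˣh₀: take L = L₀·Dx.
L = (-448 + 512·x - 1024·x^2)·Dx + (48 - 320·x + 768·x^2 - 1024·x^3)·Dx^2 + (-28 + 32·x - 64·x^2)·Dx^3 + (3 - 20·x + 48·x^2 - 64·x^3)·Dx^4  (order 4).
h: a_k = 0, 3, 4, 8, 32, 1568/15, 1024/3, 368384/315, 4096, 41288192/2835, …
ICs: h(0) = 0, h′(0) = 3, h′′(0) = 8, h′′′(0) = 48.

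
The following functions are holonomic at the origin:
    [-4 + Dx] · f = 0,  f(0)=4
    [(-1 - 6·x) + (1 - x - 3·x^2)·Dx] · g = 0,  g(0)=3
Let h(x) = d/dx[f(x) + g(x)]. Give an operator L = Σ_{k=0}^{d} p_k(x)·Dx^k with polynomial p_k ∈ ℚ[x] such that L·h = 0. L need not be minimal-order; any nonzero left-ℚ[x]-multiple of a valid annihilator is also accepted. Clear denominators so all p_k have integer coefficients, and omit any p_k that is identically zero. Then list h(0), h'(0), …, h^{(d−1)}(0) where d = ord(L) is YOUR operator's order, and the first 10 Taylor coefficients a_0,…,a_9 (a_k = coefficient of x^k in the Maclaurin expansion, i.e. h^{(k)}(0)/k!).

L = (20 + 496·x + 552·x^2 + 2160·x^3 + 1296·x^4) + (-13 - 112·x - 298·x^2 - 516·x^3 + 360·x^4 + 432·x^5)·Dx + (2 - 3·x + 40·x^2 - 6·x^3 - 171·x^4 - 108·x^5)·Dx^2  (order 2).
h: a_k = 19, 88, 191, 1196/3, 2312/3, 28238/15, 209161/45, 3856864/315, 9865487/315, 228221918/2835, …
ICs: h(0) = 19, h′(0) = 88.

f: a_k = 4, 16, 32, 128/3, 128/3, 512/15, 1024/45, 4096/315, 2048/315, 8192/2835, …
g: a_k = 3, 3, 12, 21, 57, 120, 291, 651, 1524, 3477, …
h₀=f+g: left-lcm gives L₀, ord ≤ 2.
Derive L from L₀ (diff closure).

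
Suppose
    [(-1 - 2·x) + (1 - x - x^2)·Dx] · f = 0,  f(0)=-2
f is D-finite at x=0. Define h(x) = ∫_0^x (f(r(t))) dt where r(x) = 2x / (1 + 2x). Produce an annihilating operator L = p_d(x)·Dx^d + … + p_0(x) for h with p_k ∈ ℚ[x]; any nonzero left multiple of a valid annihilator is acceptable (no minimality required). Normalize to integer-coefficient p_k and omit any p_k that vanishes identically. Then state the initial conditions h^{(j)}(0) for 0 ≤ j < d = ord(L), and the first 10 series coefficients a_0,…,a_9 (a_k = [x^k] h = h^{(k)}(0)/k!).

L = (2 + 12·x)·Dx + (-1 - 4·x + 8·x^3)·Dx^2  (order 2).
h: a_k = 0, -2, -2, -8/3, 0, -32/5, 32/3, -256/7, 96, -2560/9, …
ICs: h(0) = 0, h′(0) = -2.

f: a_k = -2, -2, -4, -6, -10, -16, -26, -42, -68, -110, …
Substitute x→r, Dx→(1/r')Dx; clear ⇒ L₀.
∫: right-multiply L₀ by Dx.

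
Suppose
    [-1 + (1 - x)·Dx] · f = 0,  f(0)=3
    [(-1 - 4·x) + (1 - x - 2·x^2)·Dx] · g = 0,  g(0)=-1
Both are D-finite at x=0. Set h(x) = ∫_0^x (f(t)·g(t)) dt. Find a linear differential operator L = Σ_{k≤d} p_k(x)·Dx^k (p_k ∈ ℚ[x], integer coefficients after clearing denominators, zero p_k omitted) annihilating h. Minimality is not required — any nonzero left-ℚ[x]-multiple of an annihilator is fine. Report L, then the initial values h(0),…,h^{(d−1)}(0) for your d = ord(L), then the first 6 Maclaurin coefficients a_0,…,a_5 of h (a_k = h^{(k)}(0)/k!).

f: a_k = 3, 3, 3, 3, 3, 3, …
g: a_k = -1, -1, -3, -5, -11, -21, …
h₀=f·g: eliminate ⇒ L₀, order ≤ 1·1.
h=∫₀ˣh₀: take L = L₀·Dx.
L = (-2 - 2·x + 6·x^2)·Dx + (1 - 2·x - x^2 + 2·x^3)·Dx^2  (order 2).
h: a_k = 0, -3, -3, -5, -15/2, -63/5, …
ICs: h(0) = 0, h′(0) = -3.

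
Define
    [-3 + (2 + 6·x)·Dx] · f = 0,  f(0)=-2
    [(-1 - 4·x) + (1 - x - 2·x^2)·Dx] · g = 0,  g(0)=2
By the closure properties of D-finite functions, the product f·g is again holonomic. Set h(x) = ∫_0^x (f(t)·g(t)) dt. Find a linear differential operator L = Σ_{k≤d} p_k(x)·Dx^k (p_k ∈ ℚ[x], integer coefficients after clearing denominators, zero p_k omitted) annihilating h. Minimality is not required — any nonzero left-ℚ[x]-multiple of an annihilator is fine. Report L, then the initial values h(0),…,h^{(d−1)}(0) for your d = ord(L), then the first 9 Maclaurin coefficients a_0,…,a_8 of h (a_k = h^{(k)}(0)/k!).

f: a_k = -2, -3, 9/4, -27/8, 405/64, -1701/128, 15309/512, -72171/1024, 2814669/16384, …
g: a_k = 2, 2, 6, 10, 22, 42, 86, 170, 342, …
Product ⇒ symmetric product L₀, ord ≤ 1.
∫: right-multiply L₀ by Dx.
L = (5 + 11·x + 18·x^2)·Dx + (-2 - 4·x + 10·x^2 + 12·x^3)·Dx^2  (order 2).
h: a_k = 0, -4, -5, -9/2, -161/16, -1747/160, -3449/128, -54031/1792, -345785/4096, …
ICs: h(0) = 0, h′(0) = -4.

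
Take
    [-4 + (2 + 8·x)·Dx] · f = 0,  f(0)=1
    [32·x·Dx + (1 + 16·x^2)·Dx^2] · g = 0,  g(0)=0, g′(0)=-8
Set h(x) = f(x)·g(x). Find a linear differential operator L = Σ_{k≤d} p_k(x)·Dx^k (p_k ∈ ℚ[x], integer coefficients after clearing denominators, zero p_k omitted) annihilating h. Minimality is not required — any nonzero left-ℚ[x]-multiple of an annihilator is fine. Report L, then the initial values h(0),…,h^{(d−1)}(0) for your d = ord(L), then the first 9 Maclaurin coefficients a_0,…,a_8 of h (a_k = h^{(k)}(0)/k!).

L = (12 - 64·x - 64·x^2) + (-4 + 16·x + 192·x^2 + 256·x^3)·Dx + (1 + 8·x + 32·x^2 + 128·x^3 + 256·x^4)·Dx^2  (order 2).
h: a_k = 0, -8, -16, 176/3, 160/3, -6224/15, -13088/15, 603296/105, 714688/105, …
ICs: h(0) = 0, h′(0) = -8.

f: a_k = 1, 2, -2, 4, -10, 28, -84, 264, -858, …
g: a_k = 0, -8, 0, 128/3, 0, -2048/5, 0, 32768/7, 0, …
Sym-product of L_f,L_g gives L₀ (≤ ord 2).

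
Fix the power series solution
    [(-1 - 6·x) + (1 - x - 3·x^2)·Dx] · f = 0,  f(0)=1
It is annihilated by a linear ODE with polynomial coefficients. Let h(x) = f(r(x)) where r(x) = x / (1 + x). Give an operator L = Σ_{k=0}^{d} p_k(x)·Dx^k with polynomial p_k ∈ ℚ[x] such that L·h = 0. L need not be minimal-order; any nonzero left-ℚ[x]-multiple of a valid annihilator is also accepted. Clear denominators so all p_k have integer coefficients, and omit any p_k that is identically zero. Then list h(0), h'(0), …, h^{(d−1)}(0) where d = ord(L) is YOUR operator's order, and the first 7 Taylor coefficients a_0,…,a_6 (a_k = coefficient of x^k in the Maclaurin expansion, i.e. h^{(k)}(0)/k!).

f: a_k = 1, 1, 4, 7, 19, 40, 97, …
Substitute x→r, Dx→(1/r')Dx; clear ⇒ L₀.
L = (1 + 7·x) + (-1 - 2·x + 2·x^2 + 3·x^3)·Dx  (order 1).
h: a_k = 1, 1, 3, 0, 9, -9, 36, …
ICs: h(0) = 1.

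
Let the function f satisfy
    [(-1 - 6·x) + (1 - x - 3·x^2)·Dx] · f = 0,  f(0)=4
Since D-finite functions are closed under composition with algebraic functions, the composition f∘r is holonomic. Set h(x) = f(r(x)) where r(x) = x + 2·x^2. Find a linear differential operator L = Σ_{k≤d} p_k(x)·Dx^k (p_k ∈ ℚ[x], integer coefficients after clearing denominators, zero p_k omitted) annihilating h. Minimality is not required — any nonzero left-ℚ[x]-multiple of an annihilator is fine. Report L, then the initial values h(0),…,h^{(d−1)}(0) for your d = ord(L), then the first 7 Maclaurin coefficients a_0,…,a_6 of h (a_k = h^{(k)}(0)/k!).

f: a_k = 4, 4, 16, 28, 76, 160, 388, …
Change of var in L_f (x↦r) gives L₀.
L = (1 + 10·x + 36·x^2 + 48·x^3) + (-1 + x + 5·x^2 + 12·x^3 + 12·x^4)·Dx  (order 1).
h: a_k = 4, 4, 24, 92, 308, 1104, 4036, …
ICs: h(0) = 4.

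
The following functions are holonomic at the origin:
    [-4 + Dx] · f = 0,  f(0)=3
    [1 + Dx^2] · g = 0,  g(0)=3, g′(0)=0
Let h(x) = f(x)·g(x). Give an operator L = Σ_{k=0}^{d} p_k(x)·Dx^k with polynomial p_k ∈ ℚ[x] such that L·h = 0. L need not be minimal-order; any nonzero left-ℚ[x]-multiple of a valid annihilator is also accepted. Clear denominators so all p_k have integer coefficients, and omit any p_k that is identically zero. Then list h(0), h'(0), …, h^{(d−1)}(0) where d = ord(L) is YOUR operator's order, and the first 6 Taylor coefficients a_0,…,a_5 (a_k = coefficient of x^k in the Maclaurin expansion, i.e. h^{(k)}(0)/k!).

L = 17 - 8·Dx + Dx^2  (order 2).
h: a_k = 9, 36, 135/2, 78, 483/8, 303/10, …
ICs: h(0) = 9, h′(0) = 36.

f: a_k = 3, 12, 24, 32, 32, 128/5, …
g: a_k = 3, 0, -3/2, 0, 1/8, 0, …
L₀ := L_f ⊗_s L_g (sym. prod.), ord ≤ 2.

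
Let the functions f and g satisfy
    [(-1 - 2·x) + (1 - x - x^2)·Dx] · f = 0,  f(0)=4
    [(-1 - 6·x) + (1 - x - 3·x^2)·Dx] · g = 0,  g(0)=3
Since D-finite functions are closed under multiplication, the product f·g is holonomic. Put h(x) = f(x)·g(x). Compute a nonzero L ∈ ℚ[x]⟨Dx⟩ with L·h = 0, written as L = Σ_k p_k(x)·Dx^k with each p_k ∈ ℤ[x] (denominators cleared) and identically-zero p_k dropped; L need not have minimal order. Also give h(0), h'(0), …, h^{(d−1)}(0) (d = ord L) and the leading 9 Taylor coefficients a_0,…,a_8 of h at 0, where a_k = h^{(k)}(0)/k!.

L = (-2 - 6·x + 12·x^2 + 12·x^3) + (1 - 2·x - 3·x^2 + 4·x^3 + 3·x^4)·Dx  (order 1).
h: a_k = 12, 24, 84, 192, 504, 1176, 2844, 6624, 15564, …
ICs: h(0) = 12.

f: a_k = 4, 4, 8, 12, 20, 32, 52, 84, 136, …
g: a_k = 3, 3, 12, 21, 57, 120, 291, 651, 1524, …
L₀ := L_f ⊗_s L_g (sym. prod.), ord ≤ 1.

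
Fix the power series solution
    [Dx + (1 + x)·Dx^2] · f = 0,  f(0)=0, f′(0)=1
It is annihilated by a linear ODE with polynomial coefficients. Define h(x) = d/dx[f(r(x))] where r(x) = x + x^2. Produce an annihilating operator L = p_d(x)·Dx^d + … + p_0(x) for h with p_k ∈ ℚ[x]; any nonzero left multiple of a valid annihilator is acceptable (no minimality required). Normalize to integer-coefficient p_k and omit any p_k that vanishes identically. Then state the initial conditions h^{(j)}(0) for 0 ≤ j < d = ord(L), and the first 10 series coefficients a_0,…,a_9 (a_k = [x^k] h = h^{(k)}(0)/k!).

L = (-1 + 2·x + 2·x^2) + (1 + 3·x + 3·x^2 + 2·x^3)·Dx  (order 1).
h: a_k = 1, 1, -2, 1, 1, -2, 1, 1, -2, 1, …
ICs: h(0) = 1.

f: a_k = 0, 1, -1/2, 1/3, -1/4, 1/5, -1/6, 1/7, -1/8, 1/9, …
Change of var in L_f (x↦r) gives L₀.
Derive L from L₀ (diff closure).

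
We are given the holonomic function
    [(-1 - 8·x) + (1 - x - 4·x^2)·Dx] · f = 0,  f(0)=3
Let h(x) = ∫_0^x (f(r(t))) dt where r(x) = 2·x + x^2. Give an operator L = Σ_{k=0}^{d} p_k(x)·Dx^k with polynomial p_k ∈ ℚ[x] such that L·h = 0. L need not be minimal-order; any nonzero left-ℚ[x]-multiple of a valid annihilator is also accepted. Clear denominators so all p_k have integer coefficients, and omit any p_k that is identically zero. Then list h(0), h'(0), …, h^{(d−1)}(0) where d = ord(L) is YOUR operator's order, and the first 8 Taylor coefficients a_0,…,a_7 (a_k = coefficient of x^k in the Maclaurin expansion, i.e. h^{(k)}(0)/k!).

f: a_k = 3, 3, 15, 27, 87, 195, 543, 1323, …
Substitute x→r, Dx→(1/r')Dx; clear ⇒ L₀.
h=∫h₀ ⇒ L = L₀·Dx.
L = (2 + 34·x + 48·x^2 + 16·x^3)·Dx + (-1 + 2·x + 17·x^2 + 16·x^3 + 4·x^4)·Dx^2  (order 2).
h: a_k = 0, 3, 3, 21, 69, 1731/5, 1531, 52467/7, …
ICs: h(0) = 0, h′(0) = 3.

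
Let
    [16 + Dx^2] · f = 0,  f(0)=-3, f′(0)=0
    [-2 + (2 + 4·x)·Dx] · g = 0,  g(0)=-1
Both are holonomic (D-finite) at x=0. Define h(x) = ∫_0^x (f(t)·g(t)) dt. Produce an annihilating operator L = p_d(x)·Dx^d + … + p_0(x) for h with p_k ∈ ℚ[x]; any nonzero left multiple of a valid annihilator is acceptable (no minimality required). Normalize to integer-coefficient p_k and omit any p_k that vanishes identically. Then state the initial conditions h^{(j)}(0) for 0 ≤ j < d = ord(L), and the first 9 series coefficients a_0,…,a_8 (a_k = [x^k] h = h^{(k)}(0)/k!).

f: a_k = -3, 0, 24, 0, -32, 0, 256/15, 0, -512/105, …
g: a_k = -1, -1, 1/2, -1/2, 5/8, -7/8, 21/16, -33/16, 429/128, …
Product ⇒ symmetric product L₀, ord ≤ 2.
h=∫h₀ ⇒ L = L₀·Dx.
L = (19 + 64·x + 64·x^2)·Dx + (-2 - 4·x)·Dx^2 + (1 + 4·x + 4·x^2)·Dx^3  (order 3).
h: a_k = 0, 3, 3/2, -17/2, -45/8, 337/40, 181/48, -5281/1680, -3811/1920, …
ICs: h(0) = 0, h′(0) = 3, h′′(0) = 3.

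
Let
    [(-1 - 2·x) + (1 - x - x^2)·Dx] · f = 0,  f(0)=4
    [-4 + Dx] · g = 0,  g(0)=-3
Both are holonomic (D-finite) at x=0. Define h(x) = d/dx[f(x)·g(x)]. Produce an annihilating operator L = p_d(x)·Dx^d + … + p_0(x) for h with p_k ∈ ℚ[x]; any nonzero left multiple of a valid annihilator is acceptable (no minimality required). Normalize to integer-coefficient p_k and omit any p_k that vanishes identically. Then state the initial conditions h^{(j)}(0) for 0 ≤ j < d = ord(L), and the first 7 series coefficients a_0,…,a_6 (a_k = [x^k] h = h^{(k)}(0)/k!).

L = (28 - 18·x - 34·x^2 + 16·x^3 + 16·x^4) + (-5 + 7·x + 7·x^2 - 6·x^3 - 4·x^4)·Dx  (order 1).
h: a_k = -60, -336, -1068, -2608, -5552, -10984, -312908/15, …
ICs: h(0) = -60.

f: a_k = 4, 4, 8, 12, 20, 32, 52, …
g: a_k = -3, -12, -24, -32, -32, -128/5, -256/15, …
L₀ := L_f ⊗_s L_g (sym. prod.), ord ≤ 1.
h₀' ⇒ L via d/dx closure of L₀.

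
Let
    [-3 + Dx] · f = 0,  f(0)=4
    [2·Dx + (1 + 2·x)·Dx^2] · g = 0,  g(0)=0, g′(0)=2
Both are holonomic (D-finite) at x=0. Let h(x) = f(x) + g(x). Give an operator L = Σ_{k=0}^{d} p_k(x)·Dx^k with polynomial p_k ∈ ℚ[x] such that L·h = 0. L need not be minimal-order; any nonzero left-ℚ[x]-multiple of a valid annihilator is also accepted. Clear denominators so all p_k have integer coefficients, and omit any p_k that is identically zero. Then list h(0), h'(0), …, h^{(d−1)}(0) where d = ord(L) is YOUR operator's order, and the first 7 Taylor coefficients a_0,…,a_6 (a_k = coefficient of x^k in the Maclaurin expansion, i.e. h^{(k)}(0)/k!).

f: a_k = 4, 12, 18, 18, 27/2, 81/10, 81/20, …
g: a_k = 0, 2, -2, 8/3, -4, 32/5, -32/3, …
h₀=f+g: left-lcm gives L₀, ord ≤ 3.
L = (-42 - 36·x)·Dx + (-1 - 36·x - 36·x^2)·Dx^2 + (5 + 16·x + 12·x^2)·Dx^3  (order 3).
h: a_k = 4, 14, 16, 62/3, 19/2, 29/2, -397/60, …
ICs: h(0) = 4, h′(0) = 14, h′′(0) = 32.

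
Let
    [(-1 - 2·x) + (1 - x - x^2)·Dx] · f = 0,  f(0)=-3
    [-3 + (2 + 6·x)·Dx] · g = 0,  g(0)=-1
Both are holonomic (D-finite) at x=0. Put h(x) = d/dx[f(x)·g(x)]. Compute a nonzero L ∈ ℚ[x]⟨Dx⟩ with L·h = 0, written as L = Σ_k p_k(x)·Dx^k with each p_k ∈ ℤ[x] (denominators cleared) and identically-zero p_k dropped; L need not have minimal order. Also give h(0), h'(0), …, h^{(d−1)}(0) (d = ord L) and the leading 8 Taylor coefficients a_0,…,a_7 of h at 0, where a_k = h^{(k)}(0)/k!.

L = (19 + 186·x + 321·x^2 + 210·x^3 + 135·x^4) + (-10 - 34·x - 6·x^2 + 50·x^3 + 114·x^4 + 54·x^5)·Dx  (order 1).
h: a_k = 15/2, 57/4, 945/16, 2217/32, 72885/256, 90351/512, 2753541/2048, -1186455/4096, …
ICs: h(0) = 15/2.

f: a_k = -3, -3, -6, -9, -15, -24, -39, -63, …
g: a_k = -1, -3/2, 9/8, -27/16, 405/128, -1701/256, 15309/1024, -72171/2048, …
f·g: L₀ = L_f ⊗_s L_g, ord ≤ 1·1.
h₀' ⇒ L via d/dx closure of L₀.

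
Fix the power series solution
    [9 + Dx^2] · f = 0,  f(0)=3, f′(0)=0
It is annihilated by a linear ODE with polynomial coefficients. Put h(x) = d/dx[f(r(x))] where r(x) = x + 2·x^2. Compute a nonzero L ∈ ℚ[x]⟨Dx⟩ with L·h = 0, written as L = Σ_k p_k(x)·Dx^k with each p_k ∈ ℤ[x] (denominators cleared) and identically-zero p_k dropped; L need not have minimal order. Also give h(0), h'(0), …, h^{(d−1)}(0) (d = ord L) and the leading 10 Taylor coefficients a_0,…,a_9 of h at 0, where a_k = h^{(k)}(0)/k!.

L = (57 + 144·x + 864·x^2 + 2304·x^3 + 2304·x^4) + (-12 - 48·x)·Dx + (1 + 8·x + 16·x^2)·Dx^2  (order 2).
h: a_k = 0, -27, -162, -351/2, 405, 57591/40, 40257/20, -88533/560, -1205037/280, -30211947/4480, …
ICs: h(0) = 0, h′(0) = -27.

f: a_k = 3, 0, -27/2, 0, 81/8, 0, -243/80, 0, 2187/4480, 0, …
Change of var in L_f (x↦r) gives L₀.
Differentiate: ansatz ord ≤ ord L₀ ⇒ L.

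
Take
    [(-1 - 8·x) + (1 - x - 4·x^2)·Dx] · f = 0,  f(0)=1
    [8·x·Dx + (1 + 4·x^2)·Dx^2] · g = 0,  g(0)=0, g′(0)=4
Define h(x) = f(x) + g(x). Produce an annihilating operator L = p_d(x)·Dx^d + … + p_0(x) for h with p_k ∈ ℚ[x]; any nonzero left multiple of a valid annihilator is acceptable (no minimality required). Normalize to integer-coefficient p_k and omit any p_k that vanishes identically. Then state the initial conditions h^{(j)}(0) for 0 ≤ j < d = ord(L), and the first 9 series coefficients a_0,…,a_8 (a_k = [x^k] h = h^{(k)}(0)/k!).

f: a_k = 1, 1, 5, 9, 29, 65, 181, 441, 1165, …
g: a_k = 0, 4, 0, -16/3, 0, 64/5, 0, -256/7, 0, …
Sum ⇒ L₀ = lclm(L_f,L_g) in ℚ(x)⟨Dx⟩.
L = (-40 + 160·x + 2272·x^2 + 4608·x^3 + 16896·x^4 + 6144·x^6)·Dx + (31 + 264·x + 364·x^2 + 2208·x^3 + 4160·x^4 + 12800·x^5 + 768·x^6 + 6144·x^7)·Dx^2 + (-5 - 11·x - 80·x^2 + 116·x^3 + 80·x^4 + 704·x^5 + 1536·x^6 + 256·x^7 + 1024·x^8)·Dx^3  (order 3).
h: a_k = 1, 5, 5, 11/3, 29, 389/5, 181, 2831/7, 1165, …
ICs: h(0) = 1, h′(0) = 5, h′′(0) = 10.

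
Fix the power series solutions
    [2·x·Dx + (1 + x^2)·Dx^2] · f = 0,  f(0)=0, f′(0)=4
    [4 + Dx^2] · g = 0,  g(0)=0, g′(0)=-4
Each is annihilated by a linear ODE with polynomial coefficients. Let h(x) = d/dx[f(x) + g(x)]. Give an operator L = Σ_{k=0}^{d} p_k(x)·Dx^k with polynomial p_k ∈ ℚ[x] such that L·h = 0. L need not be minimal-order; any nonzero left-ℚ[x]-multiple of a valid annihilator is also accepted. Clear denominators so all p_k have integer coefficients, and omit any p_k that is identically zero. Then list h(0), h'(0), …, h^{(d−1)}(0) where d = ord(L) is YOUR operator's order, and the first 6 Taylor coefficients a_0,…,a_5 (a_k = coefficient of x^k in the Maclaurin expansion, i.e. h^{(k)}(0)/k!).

L = (-32·x + 80·x^3 + 16·x^5) + (4 + 32·x^2 + 36·x^4 + 8·x^6)·Dx + (-8·x + 20·x^3 + 4·x^5)·Dx^2 + (1 + 8·x^2 + 9·x^4 + 2·x^6)·Dx^3  (order 3).
h: a_k = 0, 0, 4, 0, 4/3, 0, …
ICs: h(0) = 0, h′(0) = 0, h′′(0) = 8.

f: a_k = 0, 4, 0, -4/3, 0, 4/5, …
g: a_k = 0, -4, 0, 8/3, 0, -8/15, …
Sum ⇒ L₀ = lclm(L_f,L_g) in ℚ(x)⟨Dx⟩.
h=h₀': d/dx-closure on L₀ ⇒ L.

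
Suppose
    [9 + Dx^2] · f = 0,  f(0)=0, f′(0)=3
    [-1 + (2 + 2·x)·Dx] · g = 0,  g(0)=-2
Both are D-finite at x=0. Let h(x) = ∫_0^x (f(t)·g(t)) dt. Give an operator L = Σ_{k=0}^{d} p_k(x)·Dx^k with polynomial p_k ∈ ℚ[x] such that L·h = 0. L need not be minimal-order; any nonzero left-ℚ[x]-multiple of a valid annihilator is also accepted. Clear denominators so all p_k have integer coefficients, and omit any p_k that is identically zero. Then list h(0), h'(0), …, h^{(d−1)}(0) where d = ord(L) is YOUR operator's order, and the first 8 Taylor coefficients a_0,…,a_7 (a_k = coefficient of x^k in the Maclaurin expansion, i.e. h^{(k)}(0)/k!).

f: a_k = 0, 3, 0, -9/2, 0, 81/40, 0, -243/560, …
g: a_k = -2, -1, 1/4, -1/8, 5/64, -7/128, 21/512, -33/1024, …
L₀ := L_f ⊗_s L_g (sym. prod.), ord ≤ 2.
h=∫h₀ ⇒ L = L₀·Dx.
L = (39 + 72·x + 36·x^2)·Dx + (-4 - 4·x)·Dx^2 + (4 + 8·x + 4·x^2)·Dx^3  (order 3).
h: a_k = 0, 0, -3, -1, 39/16, 33/40, -527/640, -1041/4480, …
ICs: h(0) = 0, h′(0) = 0, h′′(0) = -6.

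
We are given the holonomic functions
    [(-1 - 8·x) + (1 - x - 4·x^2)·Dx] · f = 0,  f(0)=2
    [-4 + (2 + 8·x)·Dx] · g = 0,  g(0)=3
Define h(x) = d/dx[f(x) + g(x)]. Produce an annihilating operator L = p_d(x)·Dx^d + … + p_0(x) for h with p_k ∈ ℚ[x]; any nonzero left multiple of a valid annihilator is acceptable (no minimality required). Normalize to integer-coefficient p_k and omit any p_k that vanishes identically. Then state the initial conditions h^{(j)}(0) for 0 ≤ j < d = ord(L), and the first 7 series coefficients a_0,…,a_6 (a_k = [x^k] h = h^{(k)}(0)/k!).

L = (-114 - 780·x - 2688·x^2 - 2688·x^3 - 3840·x^4) + (-21 - 420·x - 2778·x^2 - 7200·x^3 - 10272·x^4 - 11520·x^5)·Dx + (6 + 57·x + 153·x^2 + 4·x^3 - 816·x^4 - 2624·x^5 - 2560·x^6)·Dx^2  (order 2).
h: a_k = 8, 8, 90, 112, 1070, 660, 11718, …
ICs: h(0) = 8, h′(0) = 8.

f: a_k = 2, 2, 10, 18, 58, 130, 362, …
g: a_k = 3, 6, -6, 12, -30, 84, -252, …
Weyl lclm of L_f,L_g ⇒ L₀ (ord ≤ 2).
h₀' ⇒ L via d/dx closure of L₀.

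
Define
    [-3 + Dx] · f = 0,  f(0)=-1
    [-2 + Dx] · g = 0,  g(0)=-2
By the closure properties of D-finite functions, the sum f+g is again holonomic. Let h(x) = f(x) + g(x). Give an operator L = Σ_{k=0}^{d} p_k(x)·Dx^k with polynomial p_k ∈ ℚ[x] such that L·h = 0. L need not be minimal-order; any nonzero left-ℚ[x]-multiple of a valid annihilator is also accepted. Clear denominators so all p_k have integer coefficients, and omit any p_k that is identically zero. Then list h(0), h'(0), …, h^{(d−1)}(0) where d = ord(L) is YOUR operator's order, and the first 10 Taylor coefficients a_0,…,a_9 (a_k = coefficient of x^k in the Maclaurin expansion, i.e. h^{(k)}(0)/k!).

f: a_k = -1, -3, -9/2, -9/2, -27/8, -81/40, -81/80, -243/560, -729/4480, -243/4480, …
g: a_k = -2, -4, -4, -8/3, -4/3, -8/15, -8/45, -16/315, -4/315, -8/2835, …
L₀ := lclm(L_f,L_g); ord L₀ ≤ 1+1.
L = 6 - 5·Dx + Dx^2  (order 2).
h: a_k = -3, -7, -17/2, -43/6, -113/24, -307/120, -857/720, -349/720, -7073/40320, -20707/362880, …
ICs: h(0) = -3, h′(0) = -7.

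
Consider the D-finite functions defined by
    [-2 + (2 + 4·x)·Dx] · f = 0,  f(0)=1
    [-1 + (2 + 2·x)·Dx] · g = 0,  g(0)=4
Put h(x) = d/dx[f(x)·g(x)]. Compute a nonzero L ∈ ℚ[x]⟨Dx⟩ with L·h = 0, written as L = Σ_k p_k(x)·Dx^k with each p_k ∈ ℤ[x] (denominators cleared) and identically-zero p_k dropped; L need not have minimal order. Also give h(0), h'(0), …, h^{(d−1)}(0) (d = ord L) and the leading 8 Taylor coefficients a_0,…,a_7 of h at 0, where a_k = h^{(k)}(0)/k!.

f: a_k = 1, 1, -1/2, 1/2, -5/8, 7/8, -21/16, 33/16, …
g: a_k = 4, 2, -1/2, 1/4, -5/32, 7/64, -21/256, 33/512, …
L₀ := L_f ⊗_s L_g (sym. prod.), ord ≤ 1.
Derive L from L₀ (diff closure).
L = -1 + (-6 - 26·x - 36·x^2 - 16·x^3)·Dx  (order 1).
h: a_k = 6, -1, 9/4, -37/8, 585/64, -2271/128, 17493/512, -67181/1024, …
ICs: h(0) = 6.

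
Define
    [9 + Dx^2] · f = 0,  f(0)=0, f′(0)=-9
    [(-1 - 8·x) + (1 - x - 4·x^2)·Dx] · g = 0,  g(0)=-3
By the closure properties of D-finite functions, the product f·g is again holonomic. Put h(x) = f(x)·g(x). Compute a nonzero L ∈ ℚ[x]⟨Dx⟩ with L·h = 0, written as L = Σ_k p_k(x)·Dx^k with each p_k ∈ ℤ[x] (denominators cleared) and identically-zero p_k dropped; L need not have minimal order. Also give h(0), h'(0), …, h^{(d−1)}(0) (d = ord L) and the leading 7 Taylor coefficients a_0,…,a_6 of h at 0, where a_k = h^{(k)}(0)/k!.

L = (-1 + 9·x + 36·x^2) + (2 + 16·x)·Dx + (-1 + x + 4·x^2)·Dx^2  (order 2).
h: a_k = 0, 27, 27, 189/2, 405/2, 23949/40, 56349/40, …
ICs: h(0) = 0, h′(0) = 27.

f: a_k = 0, -9, 0, 27/2, 0, -243/40, 0, …
g: a_k = -3, -3, -15, -27, -87, -195, -543, …
Sym-product of L_f,L_g gives L₀ (≤ ord 2).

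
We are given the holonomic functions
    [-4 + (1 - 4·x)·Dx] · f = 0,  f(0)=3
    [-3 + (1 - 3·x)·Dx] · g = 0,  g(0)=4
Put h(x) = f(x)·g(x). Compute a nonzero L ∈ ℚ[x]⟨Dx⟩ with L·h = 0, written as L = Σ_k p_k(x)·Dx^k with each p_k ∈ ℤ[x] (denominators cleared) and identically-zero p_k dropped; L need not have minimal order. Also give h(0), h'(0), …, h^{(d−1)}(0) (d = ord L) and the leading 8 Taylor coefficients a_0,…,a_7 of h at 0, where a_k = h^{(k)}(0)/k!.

f: a_k = 3, 12, 48, 192, 768, 3072, 12288, 49152, …
g: a_k = 4, 12, 36, 108, 324, 972, 2916, 8748, …
L₀ := L_f ⊗_s L_g (sym. prod.), ord ≤ 1.
L = (-7 + 24·x) + (1 - 7·x + 12·x^2)·Dx  (order 1).
h: a_k = 12, 84, 444, 2100, 9372, 40404, 170364, 707700, …
ICs: h(0) = 12.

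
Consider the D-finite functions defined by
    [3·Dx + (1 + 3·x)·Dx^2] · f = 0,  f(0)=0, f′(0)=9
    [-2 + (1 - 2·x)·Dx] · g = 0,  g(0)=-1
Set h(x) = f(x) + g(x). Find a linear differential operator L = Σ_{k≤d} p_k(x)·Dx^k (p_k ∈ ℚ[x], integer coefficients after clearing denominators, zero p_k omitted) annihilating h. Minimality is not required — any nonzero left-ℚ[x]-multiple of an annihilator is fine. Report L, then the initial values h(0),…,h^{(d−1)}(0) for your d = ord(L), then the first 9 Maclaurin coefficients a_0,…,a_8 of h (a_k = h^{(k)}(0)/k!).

f: a_k = 0, 9, -27/2, 27, -243/4, 729/5, -729/2, 6561/7, -19683/8, …
g: a_k = -1, -2, -4, -8, -16, -32, -64, -128, -256, …
L₀ := lclm(L_f,L_g); ord L₀ ≤ 2+1.
L = (-144 - 72·x)·Dx + (-6 - 216·x - 144·x^2)·Dx^2 + (7 + 13·x - 36·x^2 - 36·x^3)·Dx^3  (order 3).
h: a_k = -1, 7, -35/2, 19, -307/4, 569/5, -857/2, 5665/7, -21731/8, …
ICs: h(0) = -1, h′(0) = 7, h′′(0) = -35.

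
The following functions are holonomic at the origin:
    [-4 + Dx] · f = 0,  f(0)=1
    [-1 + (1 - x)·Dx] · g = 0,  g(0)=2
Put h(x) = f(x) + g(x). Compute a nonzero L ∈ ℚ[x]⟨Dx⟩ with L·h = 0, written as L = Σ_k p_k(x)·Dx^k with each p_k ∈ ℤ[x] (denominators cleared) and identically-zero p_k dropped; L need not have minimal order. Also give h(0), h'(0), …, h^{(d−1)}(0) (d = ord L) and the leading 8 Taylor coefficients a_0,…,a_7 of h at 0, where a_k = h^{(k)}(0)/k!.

L = (-8 + 16·x) + (14 - 32·x + 16·x^2)·Dx + (-3 + 7·x - 4·x^2)·Dx^2  (order 2).
h: a_k = 3, 6, 10, 38/3, 38/3, 158/15, 346/45, 1654/315, …
ICs: h(0) = 3, h′(0) = 6.

f: a_k = 1, 4, 8, 32/3, 32/3, 128/15, 256/45, 1024/315, …
g: a_k = 2, 2, 2, 2, 2, 2, 2, 2, …
Sum ⇒ L₀ = lclm(L_f,L_g) in ℚ(x)⟨Dx⟩.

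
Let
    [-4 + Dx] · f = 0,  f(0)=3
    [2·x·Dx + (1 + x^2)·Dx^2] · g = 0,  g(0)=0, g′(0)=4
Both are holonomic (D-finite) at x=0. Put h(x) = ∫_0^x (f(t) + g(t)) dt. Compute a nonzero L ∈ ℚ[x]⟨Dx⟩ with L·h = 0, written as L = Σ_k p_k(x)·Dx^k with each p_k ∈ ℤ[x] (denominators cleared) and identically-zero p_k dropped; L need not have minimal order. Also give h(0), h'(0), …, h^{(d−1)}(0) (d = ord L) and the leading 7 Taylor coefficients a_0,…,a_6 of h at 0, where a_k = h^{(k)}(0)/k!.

f: a_k = 3, 12, 24, 32, 32, 128/5, 256/15, …
g: a_k = 0, 4, 0, -4/3, 0, 4/5, 0, …
Weyl lclm of L_f,L_g ⇒ L₀ (ord ≤ 3).
∫: right-multiply L₀ by Dx.
L = (4 - 16·x - 12·x^2 - 16·x^3)·Dx^2 + (-9 - 13·x^2 - 8·x^4)·Dx^3 + (2 + x + 4·x^2 + x^3 + 2·x^4)·Dx^4  (order 4).
h: a_k = 0, 3, 8, 8, 23/3, 32/5, 22/5, …
ICs: h(0) = 0, h′(0) = 3, h′′(0) = 16, h′′′(0) = 48.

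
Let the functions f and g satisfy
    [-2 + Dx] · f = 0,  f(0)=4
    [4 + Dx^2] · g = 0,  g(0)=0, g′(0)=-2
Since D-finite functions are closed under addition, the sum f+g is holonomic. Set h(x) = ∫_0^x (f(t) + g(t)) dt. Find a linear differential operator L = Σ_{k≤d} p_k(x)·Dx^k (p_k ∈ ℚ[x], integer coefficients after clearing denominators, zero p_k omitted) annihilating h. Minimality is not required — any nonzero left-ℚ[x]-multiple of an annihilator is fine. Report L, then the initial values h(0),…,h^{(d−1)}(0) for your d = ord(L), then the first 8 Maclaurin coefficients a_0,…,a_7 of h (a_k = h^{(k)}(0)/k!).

f: a_k = 4, 8, 8, 16/3, 8/3, 16/15, 16/45, 32/315, …
g: a_k = 0, -2, 0, 4/3, 0, -4/15, 0, 8/315, …
L₀ := lclm(L_f,L_g); ord L₀ ≤ 1+2.
h=∫h₀ ⇒ L = L₀·Dx.
L = -8·Dx + 4·Dx^2 - 2·Dx^3 + Dx^4  (order 4).
h: a_k = 0, 4, 3, 8/3, 5/3, 8/15, 2/15, 16/315, …
ICs: h(0) = 0, h′(0) = 4, h′′(0) = 6, h′′′(0) = 16.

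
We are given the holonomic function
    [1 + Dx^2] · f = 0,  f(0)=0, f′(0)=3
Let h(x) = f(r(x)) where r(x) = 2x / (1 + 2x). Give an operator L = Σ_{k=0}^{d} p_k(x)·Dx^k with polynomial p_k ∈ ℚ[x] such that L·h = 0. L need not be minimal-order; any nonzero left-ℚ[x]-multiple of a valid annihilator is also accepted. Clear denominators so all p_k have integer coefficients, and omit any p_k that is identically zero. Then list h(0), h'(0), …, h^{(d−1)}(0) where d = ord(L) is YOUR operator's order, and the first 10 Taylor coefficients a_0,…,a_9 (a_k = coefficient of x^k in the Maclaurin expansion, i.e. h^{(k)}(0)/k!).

L = 4 + (4 + 24·x + 48·x^2 + 32·x^3)·Dx + (1 + 8·x + 24·x^2 + 32·x^3 + 16·x^4)·Dx^2  (order 2).
h: a_k = 0, 6, -12, 20, -24, 4/5, 120, -55448/105, 25456/15, -896716/189, …
ICs: h(0) = 0, h′(0) = 6.

f: a_k = 0, 3, 0, -1/2, 0, 1/40, 0, -1/1680, 0, 1/120960, …
Change of var in L_f (x↦r) gives L₀.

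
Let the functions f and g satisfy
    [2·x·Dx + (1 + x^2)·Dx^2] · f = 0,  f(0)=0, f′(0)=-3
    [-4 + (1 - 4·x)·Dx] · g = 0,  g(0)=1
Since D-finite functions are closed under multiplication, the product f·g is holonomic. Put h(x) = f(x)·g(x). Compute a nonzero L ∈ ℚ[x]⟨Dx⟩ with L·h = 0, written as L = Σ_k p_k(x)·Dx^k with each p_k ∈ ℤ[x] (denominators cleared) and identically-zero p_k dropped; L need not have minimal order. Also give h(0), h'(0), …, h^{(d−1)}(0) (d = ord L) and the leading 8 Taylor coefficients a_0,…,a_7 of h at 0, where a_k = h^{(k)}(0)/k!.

L = 8·x + (8 - 2·x + 16·x^2)·Dx + (-1 + 4·x - x^2 + 4·x^3)·Dx^2  (order 2).
h: a_k = 0, -3, -12, -47, -188, -3763/5, -15052/5, -421441/35, …
ICs: h(0) = 0, h′(0) = -3.

f: a_k = 0, -3, 0, 1, 0, -3/5, 0, 3/7, …
g: a_k = 1, 4, 16, 64, 256, 1024, 4096, 16384, …
Sym-product of L_f,L_g gives L₀ (≤ ord 2).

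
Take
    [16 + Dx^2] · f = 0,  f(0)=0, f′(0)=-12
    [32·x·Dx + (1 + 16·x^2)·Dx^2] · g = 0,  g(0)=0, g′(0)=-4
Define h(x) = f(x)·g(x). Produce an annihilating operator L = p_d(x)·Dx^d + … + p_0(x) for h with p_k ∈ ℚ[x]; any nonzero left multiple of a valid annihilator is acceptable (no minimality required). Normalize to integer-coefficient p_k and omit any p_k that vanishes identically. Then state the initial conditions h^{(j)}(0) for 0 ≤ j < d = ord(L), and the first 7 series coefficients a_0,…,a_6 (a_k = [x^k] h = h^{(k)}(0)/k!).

L = (1280 + 53248·x^2 + 360448·x^4 + 2097152·x^6 + 8388608·x^8) + (1536·x + 40960·x^3 + 393216·x^5 + 2097152·x^7)·Dx + (96 + 4096·x^2 + 36864·x^4 + 262144·x^6 + 1048576·x^8)·Dx^2 + (96·x + 2560·x^3 + 24576·x^5 + 131072·x^7)·Dx^3 + (1 + 48·x^2 + 896·x^4 + 8192·x^6 + 32768·x^8)·Dx^4  (order 4).
h: a_k = 0, 0, 48, 0, -384, 0, 9728/3, …
ICs: h(0) = 0, h′(0) = 0, h′′(0) = 96, h′′′(0) = 0.

f: a_k = 0, -12, 0, 32, 0, -128/5, 0, …
g: a_k = 0, -4, 0, 64/3, 0, -1024/5, 0, …
h₀=f·g: eliminate ⇒ L₀, order ≤ 2·2.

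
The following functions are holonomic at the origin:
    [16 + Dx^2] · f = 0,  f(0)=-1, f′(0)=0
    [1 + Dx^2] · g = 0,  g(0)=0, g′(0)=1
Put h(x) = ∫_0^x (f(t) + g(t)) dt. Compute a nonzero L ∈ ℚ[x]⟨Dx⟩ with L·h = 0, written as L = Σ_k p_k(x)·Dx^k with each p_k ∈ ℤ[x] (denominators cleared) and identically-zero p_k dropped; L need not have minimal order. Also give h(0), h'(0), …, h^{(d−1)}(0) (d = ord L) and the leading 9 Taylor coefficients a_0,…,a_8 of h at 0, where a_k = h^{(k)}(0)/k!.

f: a_k = -1, 0, 8, 0, -32/3, 0, 256/45, 0, -512/315, …
g: a_k = 0, 1, 0, -1/6, 0, 1/120, 0, -1/5040, 0, …
Sum ⇒ L₀ = lclm(L_f,L_g) in ℚ(x)⟨Dx⟩.
h=∫₀ˣh₀: take L = L₀·Dx.
L = 16·Dx + 17·Dx^3 + Dx^5  (order 5).
h: a_k = 0, -1, 1/2, 8/3, -1/24, -32/15, 1/720, 256/315, -1/40320, …
ICs: h(0) = 0, h′(0) = -1, h′′(0) = 1, h′′′(0) = 16, h′′′′(0) = -1.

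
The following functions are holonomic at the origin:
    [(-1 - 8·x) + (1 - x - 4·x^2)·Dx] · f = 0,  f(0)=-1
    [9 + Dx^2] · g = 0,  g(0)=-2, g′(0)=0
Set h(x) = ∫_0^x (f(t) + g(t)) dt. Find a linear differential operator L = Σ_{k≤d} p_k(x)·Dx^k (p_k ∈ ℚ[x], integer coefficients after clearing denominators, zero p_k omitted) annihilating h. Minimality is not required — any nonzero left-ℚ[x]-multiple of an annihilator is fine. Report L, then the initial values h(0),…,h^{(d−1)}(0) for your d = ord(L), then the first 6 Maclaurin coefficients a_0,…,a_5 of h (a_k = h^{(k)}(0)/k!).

L = (567 + 4806·x + 3321·x^2 + 9936·x^3 + 6480·x^4 + 10368·x^5)·Dx + (-171 + 117·x + 441·x^2 - 135·x^3 + 540·x^4 + 3888·x^5 + 5184·x^6)·Dx^2 + (63 + 534·x + 369·x^2 + 1104·x^3 + 720·x^4 + 1152·x^5)·Dx^3 + (-19 + 13·x + 49·x^2 - 15·x^3 + 60·x^4 + 432·x^5 + 576·x^6)·Dx^4  (order 4).
h: a_k = 0, -3, -1/2, 4/3, -9/4, -143/20, …
ICs: h(0) = 0, h′(0) = -3, h′′(0) = -1, h′′′(0) = 8.

f: a_k = -1, -1, -5, -9, -29, -65, …
g: a_k = -2, 0, 9, 0, -27/4, 0, …
Sum ⇒ L₀ = lclm(L_f,L_g) in ℚ(x)⟨Dx⟩.
Integrate: L := L₀·Dx.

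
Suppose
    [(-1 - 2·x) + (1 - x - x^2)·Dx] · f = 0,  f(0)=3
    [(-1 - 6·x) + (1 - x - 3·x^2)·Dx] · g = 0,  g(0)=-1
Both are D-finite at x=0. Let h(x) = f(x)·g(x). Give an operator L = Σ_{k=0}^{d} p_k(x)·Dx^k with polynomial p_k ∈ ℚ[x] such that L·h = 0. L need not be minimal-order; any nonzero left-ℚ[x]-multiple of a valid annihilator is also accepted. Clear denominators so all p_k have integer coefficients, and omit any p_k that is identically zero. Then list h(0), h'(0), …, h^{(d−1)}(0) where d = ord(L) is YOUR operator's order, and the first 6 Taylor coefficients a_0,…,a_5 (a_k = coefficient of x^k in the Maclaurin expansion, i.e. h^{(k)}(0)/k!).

f: a_k = 3, 3, 6, 9, 15, 24, …
g: a_k = -1, -1, -4, -7, -19, -40, …
h₀=f·g: eliminate ⇒ L₀, order ≤ 1·1.
L = (-2 - 6·x + 12·x^2 + 12·x^3) + (1 - 2·x - 3·x^2 + 4·x^3 + 3·x^4)·Dx  (order 1).
h: a_k = -3, -6, -21, -48, -126, -294, …
ICs: h(0) = -3.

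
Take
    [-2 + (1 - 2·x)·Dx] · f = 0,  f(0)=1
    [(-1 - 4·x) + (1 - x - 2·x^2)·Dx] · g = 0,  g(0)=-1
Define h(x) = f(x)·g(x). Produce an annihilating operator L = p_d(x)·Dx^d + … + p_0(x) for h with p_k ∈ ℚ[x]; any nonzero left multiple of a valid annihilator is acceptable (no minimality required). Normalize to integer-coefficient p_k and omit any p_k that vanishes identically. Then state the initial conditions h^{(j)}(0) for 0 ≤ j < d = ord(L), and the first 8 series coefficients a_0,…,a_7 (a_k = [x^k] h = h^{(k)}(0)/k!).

f: a_k = 1, 2, 4, 8, 16, 32, 64, 128, …
g: a_k = -1, -1, -3, -5, -11, -21, -43, -85, …
Product ⇒ symmetric product L₀, ord ≤ 1.
L = (3 + 6·x) + (-1 + x + 2·x^2)·Dx  (order 1).
h: a_k = -1, -3, -9, -23, -57, -135, -313, -711, …
ICs: h(0) = -1.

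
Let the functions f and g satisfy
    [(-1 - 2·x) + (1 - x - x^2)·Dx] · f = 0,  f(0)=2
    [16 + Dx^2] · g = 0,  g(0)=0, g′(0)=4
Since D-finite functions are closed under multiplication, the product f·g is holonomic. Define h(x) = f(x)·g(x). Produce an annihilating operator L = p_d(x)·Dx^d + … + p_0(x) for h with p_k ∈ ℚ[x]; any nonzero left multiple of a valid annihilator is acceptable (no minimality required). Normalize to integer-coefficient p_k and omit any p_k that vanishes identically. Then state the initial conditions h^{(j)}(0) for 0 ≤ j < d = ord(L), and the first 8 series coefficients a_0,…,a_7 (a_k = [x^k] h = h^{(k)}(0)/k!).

f: a_k = 2, 2, 4, 6, 10, 16, 26, 42, …
g: a_k = 0, 4, 0, -32/3, 0, 128/15, 0, -1024/315, …
Sym-product of L_f,L_g gives L₀ (≤ ord 2).
L = (-14 + 16·x + 16·x^2) + (2 + 4·x)·Dx + (-1 + x + x^2)·Dx^2  (order 2).
h: a_k = 0, 8, 8, -16/3, 8/3, 72/5, 256/15, 7864/315, …
ICs: h(0) = 0, h′(0) = 8.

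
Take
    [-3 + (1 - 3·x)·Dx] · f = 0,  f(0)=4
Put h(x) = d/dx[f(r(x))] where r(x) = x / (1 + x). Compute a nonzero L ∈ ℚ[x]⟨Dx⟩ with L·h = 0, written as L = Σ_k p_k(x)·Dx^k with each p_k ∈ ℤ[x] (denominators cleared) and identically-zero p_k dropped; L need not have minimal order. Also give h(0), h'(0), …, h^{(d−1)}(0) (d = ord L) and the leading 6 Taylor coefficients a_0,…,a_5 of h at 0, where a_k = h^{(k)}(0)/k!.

L = 4 + (-1 + 2·x)·Dx  (order 1).
h: a_k = 12, 48, 144, 384, 960, 2304, …
ICs: h(0) = 12.

f: a_k = 4, 12, 36, 108, 324, 972, …
f∘r: x↦r, Dx↦Dx/r' in L_f ⇒ L₀.
Derive L from L₀ (diff closure).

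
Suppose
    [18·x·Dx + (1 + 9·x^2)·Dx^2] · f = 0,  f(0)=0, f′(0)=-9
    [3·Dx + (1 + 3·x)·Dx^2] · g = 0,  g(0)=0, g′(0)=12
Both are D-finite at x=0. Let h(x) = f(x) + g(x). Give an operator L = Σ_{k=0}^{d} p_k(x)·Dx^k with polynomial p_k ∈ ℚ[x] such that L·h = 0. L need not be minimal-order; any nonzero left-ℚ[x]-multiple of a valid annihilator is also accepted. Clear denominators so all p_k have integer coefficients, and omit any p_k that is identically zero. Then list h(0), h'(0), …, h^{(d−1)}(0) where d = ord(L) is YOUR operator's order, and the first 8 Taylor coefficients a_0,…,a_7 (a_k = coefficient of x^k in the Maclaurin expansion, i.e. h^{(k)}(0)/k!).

L = (-18 - 162·x + 486·x^2 + 486·x^3)·Dx + (-12 - 36·x + 972·x^3 + 972·x^4)·Dx^2 + (-1 + 3·x + 18·x^2 + 54·x^3 + 243·x^4 + 243·x^5)·Dx^3  (order 3).
h: a_k = 0, 3, -18, 63, -81, 243/5, -486, 2187, …
ICs: h(0) = 0, h′(0) = 3, h′′(0) = -36.

f: a_k = 0, -9, 0, 27, 0, -729/5, 0, 6561/7, …
g: a_k = 0, 12, -18, 36, -81, 972/5, -486, 8748/7, …
Sum ⇒ L₀ = lclm(L_f,L_g) in ℚ(x)⟨Dx⟩.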